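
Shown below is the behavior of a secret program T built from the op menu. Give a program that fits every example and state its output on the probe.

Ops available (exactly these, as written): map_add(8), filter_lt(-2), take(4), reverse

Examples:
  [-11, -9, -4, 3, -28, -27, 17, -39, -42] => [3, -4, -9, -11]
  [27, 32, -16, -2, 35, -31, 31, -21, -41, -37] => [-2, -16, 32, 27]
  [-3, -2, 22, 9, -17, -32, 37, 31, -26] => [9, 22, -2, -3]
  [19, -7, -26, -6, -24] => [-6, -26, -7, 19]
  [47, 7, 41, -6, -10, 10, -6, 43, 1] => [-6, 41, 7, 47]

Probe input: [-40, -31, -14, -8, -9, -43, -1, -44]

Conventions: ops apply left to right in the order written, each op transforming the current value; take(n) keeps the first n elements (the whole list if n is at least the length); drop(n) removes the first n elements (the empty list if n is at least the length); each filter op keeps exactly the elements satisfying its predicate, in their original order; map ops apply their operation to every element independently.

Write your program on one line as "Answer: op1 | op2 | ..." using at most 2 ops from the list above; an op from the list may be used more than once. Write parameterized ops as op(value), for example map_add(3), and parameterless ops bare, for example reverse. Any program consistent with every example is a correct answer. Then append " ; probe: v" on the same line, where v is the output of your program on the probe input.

take(4) | reverse ; probe: [-8, -14, -31, -40]

Check, running the answer program on each example:
  [-11, -9, -4, 3, -28, -27, 17, -39, -42] -> [-11, -9, -4, 3] -> [3, -4, -9, -11]
  [27, 32, -16, -2, 35, -31, 31, -21, -41, -37] -> [27, 32, -16, -2] -> [-2, -16, 32, 27]
  [-3, -2, 22, 9, -17, -32, 37, 31, -26] -> [-3, -2, 22, 9] -> [9, 22, -2, -3]
  [19, -7, -26, -6, -24] -> [19, -7, -26, -6] -> [-6, -26, -7, 19]
  [47, 7, 41, -6, -10, 10, -6, 43, 1] -> [47, 7, 41, -6] -> [-6, 41, 7, 47]
  probe: [-40, -31, -14, -8, -9, -43, -1, -44] -> [-40, -31, -14, -8] -> [-8, -14, -31, -40]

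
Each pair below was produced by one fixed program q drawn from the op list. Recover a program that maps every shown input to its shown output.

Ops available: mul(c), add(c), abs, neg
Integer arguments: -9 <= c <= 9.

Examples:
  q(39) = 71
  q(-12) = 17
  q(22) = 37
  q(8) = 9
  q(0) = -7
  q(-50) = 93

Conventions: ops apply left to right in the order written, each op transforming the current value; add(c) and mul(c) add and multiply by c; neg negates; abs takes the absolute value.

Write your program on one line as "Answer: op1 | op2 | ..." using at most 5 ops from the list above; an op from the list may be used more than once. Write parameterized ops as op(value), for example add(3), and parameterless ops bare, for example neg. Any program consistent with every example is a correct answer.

neg | abs | add(-2) | mul(2) | add(-3)

Check, running the answer program on each example:
  39 -> -39 -> 39 -> 37 -> 74 -> 71
  -12 -> 12 -> 12 -> 10 -> 20 -> 17
  22 -> -22 -> 22 -> 20 -> 40 -> 37
  8 -> -8 -> 8 -> 6 -> 12 -> 9
  0 -> 0 -> 0 -> -2 -> -4 -> -7
  -50 -> 50 -> 50 -> 48 -> 96 -> 93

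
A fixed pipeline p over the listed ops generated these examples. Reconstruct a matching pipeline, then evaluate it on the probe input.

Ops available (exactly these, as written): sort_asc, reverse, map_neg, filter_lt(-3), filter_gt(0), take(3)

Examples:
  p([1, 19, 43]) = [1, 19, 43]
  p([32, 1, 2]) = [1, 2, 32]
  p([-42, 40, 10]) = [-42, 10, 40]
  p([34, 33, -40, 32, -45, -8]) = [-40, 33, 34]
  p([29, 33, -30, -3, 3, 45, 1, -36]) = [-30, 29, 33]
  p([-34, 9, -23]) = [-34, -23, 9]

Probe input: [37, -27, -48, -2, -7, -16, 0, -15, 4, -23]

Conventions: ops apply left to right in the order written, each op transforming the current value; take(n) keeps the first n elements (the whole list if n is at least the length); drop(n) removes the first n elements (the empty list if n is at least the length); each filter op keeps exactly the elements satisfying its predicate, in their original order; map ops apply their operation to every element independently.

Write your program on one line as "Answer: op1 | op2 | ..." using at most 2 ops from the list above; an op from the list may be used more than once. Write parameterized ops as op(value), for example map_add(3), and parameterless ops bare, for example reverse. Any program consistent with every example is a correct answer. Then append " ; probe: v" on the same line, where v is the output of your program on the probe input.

take(3) | sort_asc ; probe: [-48, -27, 37]

Check, running the answer program on each example:
  [1, 19, 43] -> [1, 19, 43] -> [1, 19, 43]
  [32, 1, 2] -> [32, 1, 2] -> [1, 2, 32]
  [-42, 40, 10] -> [-42, 40, 10] -> [-42, 10, 40]
  [34, 33, -40, 32, -45, -8] -> [34, 33, -40] -> [-40, 33, 34]
  [29, 33, -30, -3, 3, 45, 1, -36] -> [29, 33, -30] -> [-30, 29, 33]
  [-34, 9, -23] -> [-34, 9, -23] -> [-34, -23, 9]
  probe: [37, -27, -48, -2, -7, -16, 0, -15, 4, -23] -> [37, -27, -48] -> [-48, -27, 37]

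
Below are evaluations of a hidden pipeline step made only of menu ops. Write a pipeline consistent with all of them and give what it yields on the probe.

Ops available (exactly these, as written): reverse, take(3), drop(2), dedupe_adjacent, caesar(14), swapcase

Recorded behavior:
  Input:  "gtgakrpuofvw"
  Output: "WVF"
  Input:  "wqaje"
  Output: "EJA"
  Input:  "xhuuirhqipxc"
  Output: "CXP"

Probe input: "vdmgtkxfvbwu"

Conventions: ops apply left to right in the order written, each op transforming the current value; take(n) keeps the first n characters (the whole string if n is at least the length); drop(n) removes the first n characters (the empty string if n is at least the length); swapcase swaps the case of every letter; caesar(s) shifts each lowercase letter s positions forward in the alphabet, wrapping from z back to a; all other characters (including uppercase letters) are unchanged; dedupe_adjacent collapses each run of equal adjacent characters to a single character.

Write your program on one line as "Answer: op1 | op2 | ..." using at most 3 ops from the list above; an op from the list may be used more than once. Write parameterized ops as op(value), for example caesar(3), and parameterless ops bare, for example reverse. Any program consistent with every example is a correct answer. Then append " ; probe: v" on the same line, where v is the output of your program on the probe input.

reverse | take(3) | swapcase ; probe: "UWB"

Check, running the answer program on each example:
  "gtgakrpuofvw" -> "wvfouprkagtg" -> "wvf" -> "WVF"
  "wqaje" -> "ejaqw" -> "eja" -> "EJA"
  "xhuuirhqipxc" -> "cxpiqhriuuhx" -> "cxp" -> "CXP"
  probe: "vdmgtkxfvbwu" -> "uwbvfxktgmdv" -> "uwb" -> "UWB"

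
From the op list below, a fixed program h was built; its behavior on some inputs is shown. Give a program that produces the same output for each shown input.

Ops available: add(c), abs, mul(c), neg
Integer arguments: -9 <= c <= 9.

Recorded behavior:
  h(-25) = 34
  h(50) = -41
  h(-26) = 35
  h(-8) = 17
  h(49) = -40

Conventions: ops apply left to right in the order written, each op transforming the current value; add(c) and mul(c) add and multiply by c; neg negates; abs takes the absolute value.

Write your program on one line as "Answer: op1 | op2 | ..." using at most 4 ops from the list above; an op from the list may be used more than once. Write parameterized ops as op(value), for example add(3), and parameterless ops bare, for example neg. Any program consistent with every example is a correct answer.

add(1) | add(-7) | add(-3) | neg

Check, running the answer program on each example:
  -25 -> -24 -> -31 -> -34 -> 34
  50 -> 51 -> 44 -> 41 -> -41
  -26 -> -25 -> -32 -> -35 -> 35
  -8 -> -7 -> -14 -> -17 -> 17
  49 -> 50 -> 43 -> 40 -> -40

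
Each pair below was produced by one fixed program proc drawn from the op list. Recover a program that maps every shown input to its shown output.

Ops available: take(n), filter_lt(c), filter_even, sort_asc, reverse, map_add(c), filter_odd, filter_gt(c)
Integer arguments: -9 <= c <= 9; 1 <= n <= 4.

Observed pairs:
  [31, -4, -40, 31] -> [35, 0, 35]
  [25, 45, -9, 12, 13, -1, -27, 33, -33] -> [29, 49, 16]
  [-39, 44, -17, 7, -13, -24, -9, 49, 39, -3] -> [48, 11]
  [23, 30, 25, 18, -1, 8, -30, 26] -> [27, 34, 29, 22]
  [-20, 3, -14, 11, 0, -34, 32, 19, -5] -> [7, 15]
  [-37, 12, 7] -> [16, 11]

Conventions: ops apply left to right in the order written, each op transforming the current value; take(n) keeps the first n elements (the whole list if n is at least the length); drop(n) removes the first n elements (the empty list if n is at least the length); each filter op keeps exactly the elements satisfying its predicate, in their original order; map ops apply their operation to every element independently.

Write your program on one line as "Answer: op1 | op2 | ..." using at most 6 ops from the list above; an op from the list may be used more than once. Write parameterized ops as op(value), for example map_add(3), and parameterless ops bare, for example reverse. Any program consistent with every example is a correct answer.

take(4) | map_add(-1) | reverse | map_add(5) | reverse | filter_gt(-2)

Check, running the answer program on each example:
  [31, -4, -40, 31] -> [31, -4, -40, 31] -> [30, -5, -41, 30] -> [30, -41, -5, 30] -> [35, -36, 0, 35] -> [35, 0, -36, 35] -> [35, 0, 35]
  [25, 45, -9, 12, 13, -1, -27, 33, -33] -> [25, 45, -9, 12] -> [24, 44, -10, 11] -> [11, -10, 44, 24] -> [16, -5, 49, 29] -> [29, 49, -5, 16] -> [29, 49, 16]
  [-39, 44, -17, 7, -13, -24, -9, 49, 39, -3] -> [-39, 44, -17, 7] -> [-40, 43, -18, 6] -> [6, -18, 43, -40] -> [11, -13, 48, -35] -> [-35, 48, -13, 11] -> [48, 11]
  [23, 30, 25, 18, -1, 8, -30, 26] -> [23, 30, 25, 18] -> [22, 29, 24, 17] -> [17, 24, 29, 22] -> [22, 29, 34, 27] -> [27, 34, 29, 22] -> [27, 34, 29, 22]
  [-20, 3, -14, 11, 0, -34, 32, 19, -5] -> [-20, 3, -14, 11] -> [-21, 2, -15, 10] -> [10, -15, 2, -21] -> [15, -10, 7, -16] -> [-16, 7, -10, 15] -> [7, 15]
  [-37, 12, 7] -> [-37, 12, 7] -> [-38, 11, 6] -> [6, 11, -38] -> [11, 16, -33] -> [-33, 16, 11] -> [16, 11]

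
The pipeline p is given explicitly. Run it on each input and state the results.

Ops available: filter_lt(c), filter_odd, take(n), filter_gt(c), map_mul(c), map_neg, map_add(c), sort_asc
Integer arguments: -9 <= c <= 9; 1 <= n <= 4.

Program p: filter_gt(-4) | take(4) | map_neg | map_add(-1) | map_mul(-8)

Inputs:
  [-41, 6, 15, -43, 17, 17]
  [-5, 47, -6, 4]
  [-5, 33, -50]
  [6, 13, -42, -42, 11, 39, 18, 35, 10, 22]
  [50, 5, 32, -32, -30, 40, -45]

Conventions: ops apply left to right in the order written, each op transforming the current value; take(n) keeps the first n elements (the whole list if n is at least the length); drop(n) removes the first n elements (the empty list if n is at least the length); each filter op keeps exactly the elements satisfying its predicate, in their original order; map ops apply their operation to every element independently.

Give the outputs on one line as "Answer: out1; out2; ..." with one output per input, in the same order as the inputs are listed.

Execution, op by op:
  [-41, 6, 15, -43, 17, 17] -> [6, 15, 17, 17] -> [6, 15, 17, 17] -> [-6, -15, -17, -17] -> [-7, -16, -18, -18] -> [56, 128, 144, 144]
  [-5, 47, -6, 4] -> [47, 4] -> [47, 4] -> [-47, -4] -> [-48, -5] -> [384, 40]
  [-5, 33, -50] -> [33] -> [33] -> [-33] -> [-34] -> [272]
  [6, 13, -42, -42, 11, 39, 18, 35, 10, 22] -> [6, 13, 11, 39, 18, 35, 10, 22] -> [6, 13, 11, 39] -> [-6, -13, -11, -39] -> [-7, -14, -12, -40] -> [56, 112, 96, 320]
  [50, 5, 32, -32, -30, 40, -45] -> [50, 5, 32, 40] -> [50, 5, 32, 40] -> [-50, -5, -32, -40] -> [-51, -6, -33, -41] -> [408, 48, 264, 328]

[56, 128, 144, 144]; [384, 40]; [272]; [56, 112, 96, 320]; [408, 48, 264, 328]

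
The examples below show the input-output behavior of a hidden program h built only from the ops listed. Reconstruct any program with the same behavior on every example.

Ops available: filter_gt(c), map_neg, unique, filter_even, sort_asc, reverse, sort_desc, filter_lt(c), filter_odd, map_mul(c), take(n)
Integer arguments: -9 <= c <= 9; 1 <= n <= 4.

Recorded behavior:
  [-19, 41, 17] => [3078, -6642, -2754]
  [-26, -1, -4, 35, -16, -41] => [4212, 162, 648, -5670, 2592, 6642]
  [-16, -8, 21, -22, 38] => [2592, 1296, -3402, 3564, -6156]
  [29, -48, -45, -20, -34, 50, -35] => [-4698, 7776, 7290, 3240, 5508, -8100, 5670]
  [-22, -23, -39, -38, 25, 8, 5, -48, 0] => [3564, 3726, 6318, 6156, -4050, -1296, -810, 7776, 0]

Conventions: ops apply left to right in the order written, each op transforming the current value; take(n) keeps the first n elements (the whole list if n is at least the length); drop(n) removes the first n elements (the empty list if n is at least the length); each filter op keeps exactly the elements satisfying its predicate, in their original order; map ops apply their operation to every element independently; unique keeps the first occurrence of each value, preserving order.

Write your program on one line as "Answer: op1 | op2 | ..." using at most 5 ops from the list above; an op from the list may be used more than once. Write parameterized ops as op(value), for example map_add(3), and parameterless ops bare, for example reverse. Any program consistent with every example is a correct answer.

map_neg | map_mul(-9) | map_mul(6) | map_mul(-3)

Check, running the answer program on each example:
  [-19, 41, 17] -> [19, -41, -17] -> [-171, 369, 153] -> [-1026, 2214, 918] -> [3078, -6642, -2754]
  [-26, -1, -4, 35, -16, -41] -> [26, 1, 4, -35, 16, 41] -> [-234, -9, -36, 315, -144, -369] -> [-1404, -54, -216, 1890, -864, -2214] -> [4212, 162, 648, -5670, 2592, 6642]
  [-16, -8, 21, -22, 38] -> [16, 8, -21, 22, -38] -> [-144, -72, 189, -198, 342] -> [-864, -432, 1134, -1188, 2052] -> [2592, 1296, -3402, 3564, -6156]
  [29, -48, -45, -20, -34, 50, -35] -> [-29, 48, 45, 20, 34, -50, 35] -> [261, -432, -405, -180, -306, 450, -315] -> [1566, -2592, -2430, -1080, -1836, 2700, -1890] -> [-4698, 7776, 7290, 3240, 5508, -8100, 5670]
  [-22, -23, -39, -38, 25, 8, 5, -48, 0] -> [22, 23, 39, 38, -25, -8, -5, 48, 0] -> [-198, -207, -351, -342, 225, 72, 45, -432, 0] -> [-1188, -1242, -2106, -2052, 1350, 432, 270, -2592, 0] -> [3564, 3726, 6318, 6156, -4050, -1296, -810, 7776, 0]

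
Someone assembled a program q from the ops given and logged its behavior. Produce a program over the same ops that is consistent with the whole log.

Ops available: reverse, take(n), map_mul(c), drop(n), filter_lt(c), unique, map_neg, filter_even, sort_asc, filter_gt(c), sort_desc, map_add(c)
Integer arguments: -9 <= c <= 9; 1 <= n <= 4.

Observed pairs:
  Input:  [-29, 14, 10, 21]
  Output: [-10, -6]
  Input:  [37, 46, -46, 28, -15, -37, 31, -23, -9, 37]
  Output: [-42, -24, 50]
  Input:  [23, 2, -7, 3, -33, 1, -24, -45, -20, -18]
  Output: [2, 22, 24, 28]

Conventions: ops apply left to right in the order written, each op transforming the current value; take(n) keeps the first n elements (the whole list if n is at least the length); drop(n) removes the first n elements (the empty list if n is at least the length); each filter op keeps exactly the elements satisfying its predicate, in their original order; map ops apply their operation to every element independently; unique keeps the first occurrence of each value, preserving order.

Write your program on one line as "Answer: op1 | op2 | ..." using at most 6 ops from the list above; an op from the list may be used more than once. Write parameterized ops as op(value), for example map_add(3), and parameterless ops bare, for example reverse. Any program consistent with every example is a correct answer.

filter_even | map_neg | sort_desc | map_add(3) | map_add(1) | reverse

Check, running the answer program on each example:
  [-29, 14, 10, 21] -> [14, 10] -> [-14, -10] -> [-10, -14] -> [-7, -11] -> [-6, -10] -> [-10, -6]
  [37, 46, -46, 28, -15, -37, 31, -23, -9, 37] -> [46, -46, 28] -> [-46, 46, -28] -> [46, -28, -46] -> [49, -25, -43] -> [50, -24, -42] -> [-42, -24, 50]
  [23, 2, -7, 3, -33, 1, -24, -45, -20, -18] -> [2, -24, -20, -18] -> [-2, 24, 20, 18] -> [24, 20, 18, -2] -> [27, 23, 21, 1] -> [28, 24, 22, 2] -> [2, 22, 24, 28]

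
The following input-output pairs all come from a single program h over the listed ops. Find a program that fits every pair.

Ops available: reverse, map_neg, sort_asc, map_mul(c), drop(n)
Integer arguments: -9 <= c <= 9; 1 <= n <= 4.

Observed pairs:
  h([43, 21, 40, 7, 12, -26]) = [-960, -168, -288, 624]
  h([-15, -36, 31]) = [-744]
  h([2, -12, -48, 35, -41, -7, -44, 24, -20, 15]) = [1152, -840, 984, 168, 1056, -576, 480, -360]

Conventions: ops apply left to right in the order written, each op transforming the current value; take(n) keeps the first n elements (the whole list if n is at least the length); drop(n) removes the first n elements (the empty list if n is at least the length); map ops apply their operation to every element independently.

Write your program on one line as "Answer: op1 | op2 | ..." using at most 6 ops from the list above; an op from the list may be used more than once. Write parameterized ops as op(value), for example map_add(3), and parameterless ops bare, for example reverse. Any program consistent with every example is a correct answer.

drop(2) | reverse | map_mul(-3) | reverse | map_mul(-8) | map_neg

Check, running the answer program on each example:
  [43, 21, 40, 7, 12, -26] -> [40, 7, 12, -26] -> [-26, 12, 7, 40] -> [78, -36, -21, -120] -> [-120, -21, -36, 78] -> [960, 168, 288, -624] -> [-960, -168, -288, 624]
  [-15, -36, 31] -> [31] -> [31] -> [-93] -> [-93] -> [744] -> [-744]
  [2, -12, -48, 35, -41, -7, -44, 24, -20, 15] -> [-48, 35, -41, -7, -44, 24, -20, 15] -> [15, -20, 24, -44, -7, -41, 35, -48] -> [-45, 60, -72, 132, 21, 123, -105, 144] -> [144, -105, 123, 21, 132, -72, 60, -45] -> [-1152, 840, -984, -168, -1056, 576, -480, 360] -> [1152, -840, 984, 168, 1056, -576, 480, -360]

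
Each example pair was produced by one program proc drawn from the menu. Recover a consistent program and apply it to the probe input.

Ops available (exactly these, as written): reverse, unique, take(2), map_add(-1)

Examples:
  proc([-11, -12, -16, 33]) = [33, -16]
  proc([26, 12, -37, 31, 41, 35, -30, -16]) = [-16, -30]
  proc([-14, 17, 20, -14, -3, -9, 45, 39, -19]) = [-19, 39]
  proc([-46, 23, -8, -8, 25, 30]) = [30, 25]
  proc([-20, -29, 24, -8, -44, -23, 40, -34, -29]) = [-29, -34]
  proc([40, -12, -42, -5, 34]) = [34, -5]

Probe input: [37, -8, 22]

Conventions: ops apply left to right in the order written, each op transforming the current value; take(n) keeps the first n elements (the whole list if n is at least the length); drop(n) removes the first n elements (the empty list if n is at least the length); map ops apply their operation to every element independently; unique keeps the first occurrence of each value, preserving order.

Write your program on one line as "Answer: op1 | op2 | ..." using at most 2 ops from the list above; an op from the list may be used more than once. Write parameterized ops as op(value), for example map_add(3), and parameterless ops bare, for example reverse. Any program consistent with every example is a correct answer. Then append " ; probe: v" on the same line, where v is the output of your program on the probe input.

reverse | take(2) ; probe: [22, -8]

Check, running the answer program on each example:
  [-11, -12, -16, 33] -> [33, -16, -12, -11] -> [33, -16]
  [26, 12, -37, 31, 41, 35, -30, -16] -> [-16, -30, 35, 41, 31, -37, 12, 26] -> [-16, -30]
  [-14, 17, 20, -14, -3, -9, 45, 39, -19] -> [-19, 39, 45, -9, -3, -14, 20, 17, -14] -> [-19, 39]
  [-46, 23, -8, -8, 25, 30] -> [30, 25, -8, -8, 23, -46] -> [30, 25]
  [-20, -29, 24, -8, -44, -23, 40, -34, -29] -> [-29, -34, 40, -23, -44, -8, 24, -29, -20] -> [-29, -34]
  [40, -12, -42, -5, 34] -> [34, -5, -42, -12, 40] -> [34, -5]
  probe: [37, -8, 22] -> [22, -8, 37] -> [22, -8]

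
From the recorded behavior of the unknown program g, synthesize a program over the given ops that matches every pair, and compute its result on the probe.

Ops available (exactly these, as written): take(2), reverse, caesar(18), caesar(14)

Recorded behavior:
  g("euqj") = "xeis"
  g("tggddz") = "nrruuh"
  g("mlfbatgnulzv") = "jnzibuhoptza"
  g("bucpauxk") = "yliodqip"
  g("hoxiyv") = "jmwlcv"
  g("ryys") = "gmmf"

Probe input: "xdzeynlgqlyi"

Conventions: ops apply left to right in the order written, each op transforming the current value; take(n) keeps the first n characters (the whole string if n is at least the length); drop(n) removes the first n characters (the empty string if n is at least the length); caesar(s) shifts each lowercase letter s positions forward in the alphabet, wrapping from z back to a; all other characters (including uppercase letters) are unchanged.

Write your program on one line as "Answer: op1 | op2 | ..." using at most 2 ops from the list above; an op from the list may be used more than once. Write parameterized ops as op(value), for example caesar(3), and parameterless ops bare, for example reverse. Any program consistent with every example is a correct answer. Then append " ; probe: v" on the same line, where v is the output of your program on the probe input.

reverse | caesar(14) ; probe: "wmzeuzbmsnrl"

Check, running the answer program on each example:
  "euqj" -> "jque" -> "xeis"
  "tggddz" -> "zddggt" -> "nrruuh"
  "mlfbatgnulzv" -> "vzlungtabflm" -> "jnzibuhoptza"
  "bucpauxk" -> "kxuapcub" -> "yliodqip"
  "hoxiyv" -> "vyixoh" -> "jmwlcv"
  "ryys" -> "syyr" -> "gmmf"
  probe: "xdzeynlgqlyi" -> "iylqglnyezdx" -> "wmzeuzbmsnrl"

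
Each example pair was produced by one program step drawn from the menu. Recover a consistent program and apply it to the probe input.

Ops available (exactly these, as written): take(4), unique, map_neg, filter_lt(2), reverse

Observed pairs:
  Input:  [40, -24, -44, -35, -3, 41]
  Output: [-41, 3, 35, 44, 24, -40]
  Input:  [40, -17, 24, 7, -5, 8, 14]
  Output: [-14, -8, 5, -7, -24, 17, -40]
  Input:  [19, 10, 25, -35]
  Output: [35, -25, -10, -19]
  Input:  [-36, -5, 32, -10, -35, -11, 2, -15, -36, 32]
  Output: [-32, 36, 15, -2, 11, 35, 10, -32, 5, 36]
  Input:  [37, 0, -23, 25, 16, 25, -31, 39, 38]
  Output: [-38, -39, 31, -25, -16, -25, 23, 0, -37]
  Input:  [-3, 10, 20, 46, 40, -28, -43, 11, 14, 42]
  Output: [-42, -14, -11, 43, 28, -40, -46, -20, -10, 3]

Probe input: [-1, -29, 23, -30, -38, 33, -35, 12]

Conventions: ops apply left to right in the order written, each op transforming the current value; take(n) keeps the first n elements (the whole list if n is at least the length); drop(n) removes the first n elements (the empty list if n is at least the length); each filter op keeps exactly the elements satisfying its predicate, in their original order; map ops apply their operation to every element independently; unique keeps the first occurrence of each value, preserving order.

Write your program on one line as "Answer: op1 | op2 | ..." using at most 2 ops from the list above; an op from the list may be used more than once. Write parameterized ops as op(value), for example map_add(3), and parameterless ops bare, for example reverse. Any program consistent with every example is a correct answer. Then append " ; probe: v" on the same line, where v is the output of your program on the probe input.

map_neg | reverse ; probe: [-12, 35, -33, 38, 30, -23, 29, 1]

Check, running the answer program on each example:
  [40, -24, -44, -35, -3, 41] -> [-40, 24, 44, 35, 3, -41] -> [-41, 3, 35, 44, 24, -40]
  [40, -17, 24, 7, -5, 8, 14] -> [-40, 17, -24, -7, 5, -8, -14] -> [-14, -8, 5, -7, -24, 17, -40]
  [19, 10, 25, -35] -> [-19, -10, -25, 35] -> [35, -25, -10, -19]
  [-36, -5, 32, -10, -35, -11, 2, -15, -36, 32] -> [36, 5, -32, 10, 35, 11, -2, 15, 36, -32] -> [-32, 36, 15, -2, 11, 35, 10, -32, 5, 36]
  [37, 0, -23, 25, 16, 25, -31, 39, 38] -> [-37, 0, 23, -25, -16, -25, 31, -39, -38] -> [-38, -39, 31, -25, -16, -25, 23, 0, -37]
  [-3, 10, 20, 46, 40, -28, -43, 11, 14, 42] -> [3, -10, -20, -46, -40, 28, 43, -11, -14, -42] -> [-42, -14, -11, 43, 28, -40, -46, -20, -10, 3]
  probe: [-1, -29, 23, -30, -38, 33, -35, 12] -> [1, 29, -23, 30, 38, -33, 35, -12] -> [-12, 35, -33, 38, 30, -23, 29, 1]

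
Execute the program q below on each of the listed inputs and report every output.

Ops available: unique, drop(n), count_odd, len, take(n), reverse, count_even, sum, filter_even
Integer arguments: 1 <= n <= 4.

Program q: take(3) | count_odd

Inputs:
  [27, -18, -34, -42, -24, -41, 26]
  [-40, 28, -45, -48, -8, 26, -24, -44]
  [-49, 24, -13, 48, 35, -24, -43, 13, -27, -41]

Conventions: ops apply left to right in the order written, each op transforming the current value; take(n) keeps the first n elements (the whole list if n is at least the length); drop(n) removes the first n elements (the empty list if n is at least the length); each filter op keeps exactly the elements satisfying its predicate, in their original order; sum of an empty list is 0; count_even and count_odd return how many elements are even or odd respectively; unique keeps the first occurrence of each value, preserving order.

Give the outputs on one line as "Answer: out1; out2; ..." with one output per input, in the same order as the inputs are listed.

1; 1; 2

Execution, op by op:
  [27, -18, -34, -42, -24, -41, 26] -> [27, -18, -34] -> 1
  [-40, 28, -45, -48, -8, 26, -24, -44] -> [-40, 28, -45] -> 1
  [-49, 24, -13, 48, 35, -24, -43, 13, -27, -41] -> [-49, 24, -13] -> 2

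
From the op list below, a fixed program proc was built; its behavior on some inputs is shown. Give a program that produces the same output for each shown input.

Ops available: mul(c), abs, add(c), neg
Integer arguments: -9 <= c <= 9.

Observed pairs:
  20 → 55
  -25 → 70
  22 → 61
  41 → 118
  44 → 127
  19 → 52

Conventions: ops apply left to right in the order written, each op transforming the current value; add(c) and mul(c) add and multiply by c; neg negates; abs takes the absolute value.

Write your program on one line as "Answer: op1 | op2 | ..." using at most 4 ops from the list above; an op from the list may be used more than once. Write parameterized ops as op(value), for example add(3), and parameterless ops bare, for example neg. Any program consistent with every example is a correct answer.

neg | abs | mul(3) | add(-5)

Check, running the answer program on each example:
  20 -> -20 -> 20 -> 60 -> 55
  -25 -> 25 -> 25 -> 75 -> 70
  22 -> -22 -> 22 -> 66 -> 61
  41 -> -41 -> 41 -> 123 -> 118
  44 -> -44 -> 44 -> 132 -> 127
  19 -> -19 -> 19 -> 57 -> 52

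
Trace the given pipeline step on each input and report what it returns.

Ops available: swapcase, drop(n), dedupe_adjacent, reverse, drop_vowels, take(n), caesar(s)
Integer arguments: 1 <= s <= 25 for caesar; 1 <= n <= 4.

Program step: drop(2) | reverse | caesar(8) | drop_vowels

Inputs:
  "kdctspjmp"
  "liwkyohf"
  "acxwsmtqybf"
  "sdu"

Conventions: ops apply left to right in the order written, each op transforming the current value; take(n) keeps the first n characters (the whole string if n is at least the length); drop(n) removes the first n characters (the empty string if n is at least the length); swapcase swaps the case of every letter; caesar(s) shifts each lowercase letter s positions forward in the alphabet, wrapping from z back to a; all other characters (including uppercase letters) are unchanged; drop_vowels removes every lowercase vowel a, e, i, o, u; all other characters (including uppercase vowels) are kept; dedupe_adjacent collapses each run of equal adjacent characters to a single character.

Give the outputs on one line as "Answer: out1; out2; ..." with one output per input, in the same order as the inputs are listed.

Execution, op by op:
  "kdctspjmp" -> "ctspjmp" -> "pmjpstc" -> "xurxabk" -> "xrxbk"
  "liwkyohf" -> "wkyohf" -> "fhoykw" -> "npwgse" -> "npwgs"
  "acxwsmtqybf" -> "xwsmtqybf" -> "fbyqtmswx" -> "njgybuaef" -> "njgybf"
  "sdu" -> "u" -> "u" -> "c" -> "c"

"xrxbk"; "npwgs"; "njgybf"; "c"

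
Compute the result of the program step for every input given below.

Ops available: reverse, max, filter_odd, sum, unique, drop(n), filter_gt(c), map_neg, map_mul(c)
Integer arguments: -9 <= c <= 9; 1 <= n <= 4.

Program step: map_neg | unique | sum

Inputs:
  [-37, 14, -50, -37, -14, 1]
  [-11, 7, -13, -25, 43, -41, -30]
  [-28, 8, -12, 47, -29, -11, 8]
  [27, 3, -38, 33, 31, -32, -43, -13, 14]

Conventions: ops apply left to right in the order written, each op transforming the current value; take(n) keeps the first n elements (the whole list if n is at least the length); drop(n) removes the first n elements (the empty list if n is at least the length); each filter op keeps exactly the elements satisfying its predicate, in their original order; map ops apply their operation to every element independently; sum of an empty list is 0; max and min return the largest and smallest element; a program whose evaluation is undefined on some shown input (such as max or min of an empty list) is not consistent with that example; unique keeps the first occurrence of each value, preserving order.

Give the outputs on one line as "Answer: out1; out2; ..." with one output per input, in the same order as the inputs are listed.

86; 70; 25; 18

Execution, op by op:
  [-37, 14, -50, -37, -14, 1] -> [37, -14, 50, 37, 14, -1] -> [37, -14, 50, 14, -1] -> 86
  [-11, 7, -13, -25, 43, -41, -30] -> [11, -7, 13, 25, -43, 41, 30] -> [11, -7, 13, 25, -43, 41, 30] -> 70
  [-28, 8, -12, 47, -29, -11, 8] -> [28, -8, 12, -47, 29, 11, -8] -> [28, -8, 12, -47, 29, 11] -> 25
  [27, 3, -38, 33, 31, -32, -43, -13, 14] -> [-27, -3, 38, -33, -31, 32, 43, 13, -14] -> [-27, -3, 38, -33, -31, 32, 43, 13, -14] -> 18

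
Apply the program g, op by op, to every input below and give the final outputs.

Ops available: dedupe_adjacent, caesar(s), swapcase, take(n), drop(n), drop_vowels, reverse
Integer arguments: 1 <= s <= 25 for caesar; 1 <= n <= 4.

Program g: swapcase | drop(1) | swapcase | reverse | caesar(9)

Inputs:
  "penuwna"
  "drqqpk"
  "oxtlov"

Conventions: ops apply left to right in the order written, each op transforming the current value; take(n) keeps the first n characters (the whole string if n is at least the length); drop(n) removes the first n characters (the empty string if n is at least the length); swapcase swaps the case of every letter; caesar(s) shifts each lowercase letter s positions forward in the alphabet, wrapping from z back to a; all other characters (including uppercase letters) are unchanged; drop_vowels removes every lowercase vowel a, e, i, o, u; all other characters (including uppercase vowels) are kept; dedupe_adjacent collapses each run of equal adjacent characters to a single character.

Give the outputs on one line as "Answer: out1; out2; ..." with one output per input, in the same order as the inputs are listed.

"jwfdwn"; "tyzza"; "exucg"

Execution, op by op:
  "penuwna" -> "PENUWNA" -> "ENUWNA" -> "enuwna" -> "anwune" -> "jwfdwn"
  "drqqpk" -> "DRQQPK" -> "RQQPK" -> "rqqpk" -> "kpqqr" -> "tyzza"
  "oxtlov" -> "OXTLOV" -> "XTLOV" -> "xtlov" -> "voltx" -> "exucg"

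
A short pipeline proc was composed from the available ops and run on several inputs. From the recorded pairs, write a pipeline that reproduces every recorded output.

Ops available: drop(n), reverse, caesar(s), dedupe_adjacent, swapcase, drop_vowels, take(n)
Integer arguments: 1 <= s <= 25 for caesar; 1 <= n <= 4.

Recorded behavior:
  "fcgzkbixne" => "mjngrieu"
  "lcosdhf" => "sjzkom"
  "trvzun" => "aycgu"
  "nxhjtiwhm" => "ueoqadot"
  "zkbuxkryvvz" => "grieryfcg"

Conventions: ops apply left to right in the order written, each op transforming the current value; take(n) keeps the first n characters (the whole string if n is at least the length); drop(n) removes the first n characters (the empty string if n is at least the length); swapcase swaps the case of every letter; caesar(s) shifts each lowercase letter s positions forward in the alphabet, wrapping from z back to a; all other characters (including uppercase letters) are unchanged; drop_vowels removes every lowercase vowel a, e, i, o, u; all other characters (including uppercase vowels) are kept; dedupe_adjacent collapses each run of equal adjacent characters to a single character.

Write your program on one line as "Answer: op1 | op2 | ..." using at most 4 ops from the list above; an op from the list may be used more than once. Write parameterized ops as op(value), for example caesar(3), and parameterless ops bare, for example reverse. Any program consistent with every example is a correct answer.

drop_vowels | caesar(9) | caesar(24) | dedupe_adjacent

Check, running the answer program on each example:
  "fcgzkbixne" -> "fcgzkbxn" -> "olpitkgw" -> "mjngrieu" -> "mjngrieu"
  "lcosdhf" -> "lcsdhf" -> "ulbmqo" -> "sjzkom" -> "sjzkom"
  "trvzun" -> "trvzn" -> "caeiw" -> "aycgu" -> "aycgu"
  "nxhjtiwhm" -> "nxhjtwhm" -> "wgqscfqv" -> "ueoqadot" -> "ueoqadot"
  "zkbuxkryvvz" -> "zkbxkryvvz" -> "itkgtaheei" -> "grieryfccg" -> "grieryfcg"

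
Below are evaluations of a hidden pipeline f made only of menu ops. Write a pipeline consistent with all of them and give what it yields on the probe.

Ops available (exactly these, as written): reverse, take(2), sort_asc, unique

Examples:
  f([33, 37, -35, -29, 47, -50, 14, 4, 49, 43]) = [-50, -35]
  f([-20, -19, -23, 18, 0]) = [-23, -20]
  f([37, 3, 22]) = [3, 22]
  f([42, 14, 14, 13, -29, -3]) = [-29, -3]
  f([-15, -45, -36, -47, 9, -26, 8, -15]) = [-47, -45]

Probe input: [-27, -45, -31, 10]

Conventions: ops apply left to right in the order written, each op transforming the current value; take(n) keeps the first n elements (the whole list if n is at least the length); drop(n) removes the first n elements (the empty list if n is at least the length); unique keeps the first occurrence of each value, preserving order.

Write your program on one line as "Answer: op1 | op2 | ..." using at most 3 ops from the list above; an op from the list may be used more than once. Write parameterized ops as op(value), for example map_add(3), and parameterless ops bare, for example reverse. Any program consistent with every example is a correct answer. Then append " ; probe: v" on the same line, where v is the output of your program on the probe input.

sort_asc | take(2) ; probe: [-45, -31]

Check, running the answer program on each example:
  [33, 37, -35, -29, 47, -50, 14, 4, 49, 43] -> [-50, -35, -29, 4, 14, 33, 37, 43, 47, 49] -> [-50, -35]
  [-20, -19, -23, 18, 0] -> [-23, -20, -19, 0, 18] -> [-23, -20]
  [37, 3, 22] -> [3, 22, 37] -> [3, 22]
  [42, 14, 14, 13, -29, -3] -> [-29, -3, 13, 14, 14, 42] -> [-29, -3]
  [-15, -45, -36, -47, 9, -26, 8, -15] -> [-47, -45, -36, -26, -15, -15, 8, 9] -> [-47, -45]
  probe: [-27, -45, -31, 10] -> [-45, -31, -27, 10] -> [-45, -31]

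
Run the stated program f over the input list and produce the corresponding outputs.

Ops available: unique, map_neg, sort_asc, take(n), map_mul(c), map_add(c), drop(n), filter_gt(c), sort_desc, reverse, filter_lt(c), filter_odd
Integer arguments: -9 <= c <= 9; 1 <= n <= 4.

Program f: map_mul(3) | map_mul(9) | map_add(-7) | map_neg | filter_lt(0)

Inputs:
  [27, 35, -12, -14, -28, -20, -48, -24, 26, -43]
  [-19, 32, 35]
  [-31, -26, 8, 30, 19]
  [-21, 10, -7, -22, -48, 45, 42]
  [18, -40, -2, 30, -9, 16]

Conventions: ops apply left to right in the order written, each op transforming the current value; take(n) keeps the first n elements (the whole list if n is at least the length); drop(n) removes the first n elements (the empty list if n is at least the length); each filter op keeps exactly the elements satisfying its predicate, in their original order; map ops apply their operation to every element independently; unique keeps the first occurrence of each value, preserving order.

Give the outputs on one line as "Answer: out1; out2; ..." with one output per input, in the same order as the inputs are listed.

[-722, -938, -695]; [-857, -938]; [-209, -803, -506]; [-263, -1208, -1127]; [-479, -803, -425]

Execution, op by op:
  [27, 35, -12, -14, -28, -20, -48, -24, 26, -43] -> [81, 105, -36, -42, -84, -60, -144, -72, 78, -129] -> [729, 945, -324, -378, -756, -540, -1296, -648, 702, -1161] -> [722, 938, -331, -385, -763, -547, -1303, -655, 695, -1168] -> [-722, -938, 331, 385, 763, 547, 1303, 655, -695, 1168] -> [-722, -938, -695]
  [-19, 32, 35] -> [-57, 96, 105] -> [-513, 864, 945] -> [-520, 857, 938] -> [520, -857, -938] -> [-857, -938]
  [-31, -26, 8, 30, 19] -> [-93, -78, 24, 90, 57] -> [-837, -702, 216, 810, 513] -> [-844, -709, 209, 803, 506] -> [844, 709, -209, -803, -506] -> [-209, -803, -506]
  [-21, 10, -7, -22, -48, 45, 42] -> [-63, 30, -21, -66, -144, 135, 126] -> [-567, 270, -189, -594, -1296, 1215, 1134] -> [-574, 263, -196, -601, -1303, 1208, 1127] -> [574, -263, 196, 601, 1303, -1208, -1127] -> [-263, -1208, -1127]
  [18, -40, -2, 30, -9, 16] -> [54, -120, -6, 90, -27, 48] -> [486, -1080, -54, 810, -243, 432] -> [479, -1087, -61, 803, -250, 425] -> [-479, 1087, 61, -803, 250, -425] -> [-479, -803, -425]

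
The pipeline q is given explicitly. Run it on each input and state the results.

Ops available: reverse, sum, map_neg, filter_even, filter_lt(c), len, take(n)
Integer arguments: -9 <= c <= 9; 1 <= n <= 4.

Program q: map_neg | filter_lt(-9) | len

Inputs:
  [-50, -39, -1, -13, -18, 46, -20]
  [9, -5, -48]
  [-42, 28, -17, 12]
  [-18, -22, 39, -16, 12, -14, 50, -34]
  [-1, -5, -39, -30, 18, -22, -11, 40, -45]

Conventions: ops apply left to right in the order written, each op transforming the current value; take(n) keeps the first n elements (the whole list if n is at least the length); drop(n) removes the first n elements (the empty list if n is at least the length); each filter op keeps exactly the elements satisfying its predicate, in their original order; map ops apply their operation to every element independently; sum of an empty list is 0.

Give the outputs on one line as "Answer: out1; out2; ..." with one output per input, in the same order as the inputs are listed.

1; 0; 2; 3; 2

Execution, op by op:
  [-50, -39, -1, -13, -18, 46, -20] -> [50, 39, 1, 13, 18, -46, 20] -> [-46] -> 1
  [9, -5, -48] -> [-9, 5, 48] -> [] -> 0
  [-42, 28, -17, 12] -> [42, -28, 17, -12] -> [-28, -12] -> 2
  [-18, -22, 39, -16, 12, -14, 50, -34] -> [18, 22, -39, 16, -12, 14, -50, 34] -> [-39, -12, -50] -> 3
  [-1, -5, -39, -30, 18, -22, -11, 40, -45] -> [1, 5, 39, 30, -18, 22, 11, -40, 45] -> [-18, -40] -> 2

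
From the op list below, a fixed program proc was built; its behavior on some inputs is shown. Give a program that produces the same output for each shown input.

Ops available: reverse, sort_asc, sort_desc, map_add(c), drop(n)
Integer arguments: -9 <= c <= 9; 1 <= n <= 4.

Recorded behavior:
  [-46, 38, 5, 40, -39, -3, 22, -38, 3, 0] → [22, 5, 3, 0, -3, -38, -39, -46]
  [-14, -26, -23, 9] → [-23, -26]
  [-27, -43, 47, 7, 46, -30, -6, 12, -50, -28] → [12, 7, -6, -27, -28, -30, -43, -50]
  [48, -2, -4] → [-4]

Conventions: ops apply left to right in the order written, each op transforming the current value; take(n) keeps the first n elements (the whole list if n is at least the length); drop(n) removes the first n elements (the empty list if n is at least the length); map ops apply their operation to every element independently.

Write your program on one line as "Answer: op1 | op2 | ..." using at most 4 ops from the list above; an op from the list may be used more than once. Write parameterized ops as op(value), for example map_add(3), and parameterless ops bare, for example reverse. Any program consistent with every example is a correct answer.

reverse | sort_asc | reverse | drop(2)

Check, running the answer program on each example:
  [-46, 38, 5, 40, -39, -3, 22, -38, 3, 0] -> [0, 3, -38, 22, -3, -39, 40, 5, 38, -46] -> [-46, -39, -38, -3, 0, 3, 5, 22, 38, 40] -> [40, 38, 22, 5, 3, 0, -3, -38, -39, -46] -> [22, 5, 3, 0, -3, -38, -39, -46]
  [-14, -26, -23, 9] -> [9, -23, -26, -14] -> [-26, -23, -14, 9] -> [9, -14, -23, -26] -> [-23, -26]
  [-27, -43, 47, 7, 46, -30, -6, 12, -50, -28] -> [-28, -50, 12, -6, -30, 46, 7, 47, -43, -27] -> [-50, -43, -30, -28, -27, -6, 7, 12, 46, 47] -> [47, 46, 12, 7, -6, -27, -28, -30, -43, -50] -> [12, 7, -6, -27, -28, -30, -43, -50]
  [48, -2, -4] -> [-4, -2, 48] -> [-4, -2, 48] -> [48, -2, -4] -> [-4]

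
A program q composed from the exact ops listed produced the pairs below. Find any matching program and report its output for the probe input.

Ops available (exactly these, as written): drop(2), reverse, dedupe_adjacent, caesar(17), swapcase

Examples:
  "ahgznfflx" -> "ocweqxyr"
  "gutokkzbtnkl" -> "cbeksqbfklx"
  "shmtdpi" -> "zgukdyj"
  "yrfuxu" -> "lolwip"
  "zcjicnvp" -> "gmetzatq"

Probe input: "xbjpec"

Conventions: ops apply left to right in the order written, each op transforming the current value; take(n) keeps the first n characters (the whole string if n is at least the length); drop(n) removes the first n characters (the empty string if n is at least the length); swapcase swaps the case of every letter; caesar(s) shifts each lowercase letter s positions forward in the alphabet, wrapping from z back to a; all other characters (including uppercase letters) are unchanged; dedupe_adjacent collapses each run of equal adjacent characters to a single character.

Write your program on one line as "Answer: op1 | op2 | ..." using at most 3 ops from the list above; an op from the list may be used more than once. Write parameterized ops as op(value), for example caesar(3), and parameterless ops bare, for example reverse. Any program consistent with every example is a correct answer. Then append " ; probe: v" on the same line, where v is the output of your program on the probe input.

dedupe_adjacent | caesar(17) | reverse ; probe: "tvgaso"

Check, running the answer program on each example:
  "ahgznfflx" -> "ahgznflx" -> "ryxqewco" -> "ocweqxyr"
  "gutokkzbtnkl" -> "gutokzbtnkl" -> "xlkfbqskebc" -> "cbeksqbfklx"
  "shmtdpi" -> "shmtdpi" -> "jydkugz" -> "zgukdyj"
  "yrfuxu" -> "yrfuxu" -> "piwlol" -> "lolwip"
  "zcjicnvp" -> "zcjicnvp" -> "qtaztemg" -> "gmetzatq"
  probe: "xbjpec" -> "xbjpec" -> "osagvt" -> "tvgaso"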